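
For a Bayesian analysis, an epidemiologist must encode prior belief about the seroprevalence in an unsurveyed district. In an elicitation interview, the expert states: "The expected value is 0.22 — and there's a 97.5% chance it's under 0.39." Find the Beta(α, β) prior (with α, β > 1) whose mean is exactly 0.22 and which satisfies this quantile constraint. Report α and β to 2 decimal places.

α ≈ 6.00, β ≈ 21.26

With mean 0.22 fixed, write α = 0.22s, β = 0.78s where s = α+β.
Need P(θ < 0.39) = 0.975 under Beta(0.22s, 0.78s). Normal approximation: (q−m)/√(m(1−m)/s) ≈ z_{0.975} = 1.96, so s ≈ 0.22·0.78·(1.96)²/(0.39−0.22)² = 22.8.
At s = 22.8: P(θ<0.39) ≈ 0.964. Adjusting to match 0.975 gives s ≈ 27.26.
So α = 0.22·27.26 ≈ 6.00, β = 0.78·27.26 ≈ 21.26.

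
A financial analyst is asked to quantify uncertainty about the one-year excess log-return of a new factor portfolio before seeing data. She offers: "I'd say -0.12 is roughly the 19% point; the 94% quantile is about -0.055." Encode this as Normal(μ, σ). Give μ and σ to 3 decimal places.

μ = -0.097, σ = 0.027

For Normal(μ,σ), the p-quantile is μ + z_p·σ. Here z_{0.19} = -0.8779, z_{0.94} = 1.555.
So -0.12 = μ − 0.8779σ and -0.055 = μ + 1.555σ.
Subtracting: σ = (-0.055 − -0.12)/(1.555 − (-0.8779)) = 0.027.
Then μ = -0.12 − (-0.8779)·0.027 = -0.097.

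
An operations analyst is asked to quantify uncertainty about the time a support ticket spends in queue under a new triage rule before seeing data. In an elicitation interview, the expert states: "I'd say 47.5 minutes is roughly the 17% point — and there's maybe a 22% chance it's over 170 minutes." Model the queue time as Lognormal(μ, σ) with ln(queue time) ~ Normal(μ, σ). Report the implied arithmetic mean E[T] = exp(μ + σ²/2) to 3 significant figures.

If T ~ Lognormal(μ,σ) then ln T ~ Normal(μ,σ), so the p-quantile of ln T is μ + z_p·σ.
ln(47.5) = 3.861 and ln(170) = 5.136; z_{0.17} = -0.9542, z_{0.78} = 0.7722.
σ = (5.136 − 3.861)/(0.7722 − (-0.9542)) = 0.739.
μ = 3.861 − (-0.9542)·0.739 = 4.565.
E[T] = exp(μ + σ²/2) = exp(4.565 + 0.2728) = 126 minutes.

E[T] ≈ 126 minutes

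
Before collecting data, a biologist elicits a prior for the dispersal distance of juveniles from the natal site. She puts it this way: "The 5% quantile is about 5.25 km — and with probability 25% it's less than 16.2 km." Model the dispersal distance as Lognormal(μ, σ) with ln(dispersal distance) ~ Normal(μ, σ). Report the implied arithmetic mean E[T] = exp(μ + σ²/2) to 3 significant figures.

E[T] ≈ 69.6 km

If T ~ Lognormal(μ,σ) then ln T ~ Normal(μ,σ), so the p-quantile of ln T is μ + z_p·σ.
ln(5.25) = 1.658 and ln(16.2) = 2.785; z_{0.05} = -1.645, z_{0.25} = -0.6745.
σ = (2.785 − 1.658)/(-0.6745 − (-1.645)) = 1.161.
μ = 1.658 − (-1.645)·1.161 = 3.568.
E[T] = exp(μ + σ²/2) = exp(3.568 + 0.6742) = 69.6 km.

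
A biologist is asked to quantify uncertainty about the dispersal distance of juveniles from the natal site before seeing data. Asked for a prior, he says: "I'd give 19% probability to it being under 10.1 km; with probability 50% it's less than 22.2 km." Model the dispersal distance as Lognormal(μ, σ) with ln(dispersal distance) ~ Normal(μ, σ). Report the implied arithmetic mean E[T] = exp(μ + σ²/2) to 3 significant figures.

If T ~ Lognormal(μ,σ) then ln T ~ Normal(μ,σ), so the p-quantile of ln T is μ + z_p·σ.
ln(10.1) = 2.313 and ln(22.2) = 3.1; z_{0.19} = -0.8779, z_{0.5} = 0.
σ = (3.1 − 2.313)/(0 − (-0.8779)) = 0.897.
μ = 2.313 − (-0.8779)·0.897 = 3.100.
E[T] = exp(μ + σ²/2) = exp(3.100 + 0.4024) = 33.2 km.

E[T] ≈ 33.2 km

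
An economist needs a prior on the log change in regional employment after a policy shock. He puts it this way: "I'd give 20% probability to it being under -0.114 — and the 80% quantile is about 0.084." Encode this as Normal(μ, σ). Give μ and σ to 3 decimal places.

The p-quantile of Normal(μ,σ) is μ + z_p·σ, with z_{0.2} = -0.8416 and z_{0.8} = 0.8416.
Eliminate σ: μ = (z₂·x₁ − z₁·x₂)/(z₂ − z₁) = (0.8416·-0.114 − (-0.8416)·0.084)/1.683 = -0.015.
Then σ = (x₂ − x₁)/(z₂ − z₁) = (0.084 − -0.114)/1.683 = 0.118.

μ = -0.015, σ = 0.118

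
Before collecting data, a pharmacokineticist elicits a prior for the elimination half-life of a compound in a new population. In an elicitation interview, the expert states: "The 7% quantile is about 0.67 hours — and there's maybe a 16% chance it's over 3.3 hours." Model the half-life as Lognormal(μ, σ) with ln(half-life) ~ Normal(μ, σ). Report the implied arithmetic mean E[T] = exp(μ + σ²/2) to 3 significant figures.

E[T] ≈ 2.14 hours

If T ~ Lognormal(μ,σ) then ln T ~ Normal(μ,σ), so the p-quantile of ln T is μ + z_p·σ.
ln(0.67) = -0.4005 and ln(3.3) = 1.194; z_{0.07} = -1.476, z_{0.84} = 0.9945.
σ = (1.194 − -0.4005)/(0.9945 − (-1.476)) = 0.645.
μ = -0.4005 − (-1.476)·0.645 = 0.552.
E[T] = exp(μ + σ²/2) = exp(0.552 + 0.2083) = 2.14 hours.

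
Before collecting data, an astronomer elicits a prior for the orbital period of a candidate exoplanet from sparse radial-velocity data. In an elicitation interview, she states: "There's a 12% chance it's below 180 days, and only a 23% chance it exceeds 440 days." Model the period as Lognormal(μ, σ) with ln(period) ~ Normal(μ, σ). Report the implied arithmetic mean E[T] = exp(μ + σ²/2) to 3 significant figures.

If T ~ Lognormal(μ,σ) then ln T ~ Normal(μ,σ), so the p-quantile of ln T is μ + z_p·σ.
ln(180) = 5.193 and ln(440) = 6.087; z_{0.12} = -1.175, z_{0.77} = 0.7388.
σ = (6.087 − 5.193)/(0.7388 − (-1.175)) = 0.467.
μ = 5.193 − (-1.175)·0.467 = 5.742.
E[T] = exp(μ + σ²/2) = exp(5.742 + 0.1091) = 348 days.

E[T] ≈ 348 days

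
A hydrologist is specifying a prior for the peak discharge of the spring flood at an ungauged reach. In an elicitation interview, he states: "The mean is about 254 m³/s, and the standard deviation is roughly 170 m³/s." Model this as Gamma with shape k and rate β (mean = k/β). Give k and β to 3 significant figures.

For Gamma(k, rate β): mean = k/β, variance = k/β², so CV = 1/√k.
CV = SD/mean = 170/254 = 0.6693, hence k = 1/CV² = 2.23.
Then β = k/mean = 2.23/254 = 0.00879.

k ≈ 2.23, β ≈ 0.00879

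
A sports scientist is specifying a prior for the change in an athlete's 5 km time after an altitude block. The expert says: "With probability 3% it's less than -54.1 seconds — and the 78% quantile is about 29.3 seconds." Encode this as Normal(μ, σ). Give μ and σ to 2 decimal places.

μ = 5.03, σ = 31.44

The p-quantile of Normal(μ,σ) is μ + z_p·σ, with z_{0.03} = -1.881 and z_{0.78} = 0.7722.
Eliminate σ: μ = (z₂·x₁ − z₁·x₂)/(z₂ − z₁) = (0.7722·-54.1 − (-1.881)·29.3)/2.653 = 5.03.
Then σ = (x₂ − x₁)/(z₂ − z₁) = (29.3 − -54.1)/2.653 = 31.44.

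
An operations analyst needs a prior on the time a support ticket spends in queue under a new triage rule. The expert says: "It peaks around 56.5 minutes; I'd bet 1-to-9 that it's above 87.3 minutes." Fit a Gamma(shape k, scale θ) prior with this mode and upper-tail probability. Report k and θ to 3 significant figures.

k ≈ 10.9, θ ≈ 5.72

Gamma(k,θ) with k>1 has mode (k−1)θ, so θ = 56.5/(k−1).
Need P(X < 87.3) = 0.9 with θ tied to k this way. Start at k = 2, θ = 56.5: P(X<87.3) ≈ 0.457.
Too low — raise k to concentrate. Iterating converges to k ≈ 10.9.
Then θ = 56.5/(10.9−1) ≈ 5.72.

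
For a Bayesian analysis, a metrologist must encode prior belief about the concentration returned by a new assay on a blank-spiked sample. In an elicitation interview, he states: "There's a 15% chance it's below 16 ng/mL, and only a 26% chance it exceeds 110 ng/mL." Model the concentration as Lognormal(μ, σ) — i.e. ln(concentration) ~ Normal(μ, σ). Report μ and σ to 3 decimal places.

μ ≈ 3.962, σ ≈ 1.148

If T ~ Lognormal(μ,σ) then ln T ~ Normal(μ,σ), so the p-quantile of ln T is μ + z_p·σ.
ln(16) = 2.773 and ln(110) = 4.7; z_{0.15} = -1.036, z_{0.74} = 0.6433.
σ = (4.7 − 2.773)/(0.6433 − (-1.036)) = 1.148.
μ = 2.773 − (-1.036)·1.148 = 3.962.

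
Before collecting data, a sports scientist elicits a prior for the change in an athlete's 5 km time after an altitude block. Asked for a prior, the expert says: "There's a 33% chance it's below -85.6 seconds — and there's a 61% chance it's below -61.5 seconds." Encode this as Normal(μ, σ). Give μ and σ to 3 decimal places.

The p-quantile of Normal(μ,σ) is μ + z_p·σ, with z_{0.33} = -0.4399 and z_{0.61} = 0.2793.
Eliminate σ: μ = (z₂·x₁ − z₁·x₂)/(z₂ − z₁) = (0.2793·-85.6 − (-0.4399)·-61.5)/0.7192 = -70.859.
Then σ = (x₂ − x₁)/(z₂ − z₁) = (-61.5 − -85.6)/0.7192 = 33.508.

μ = -70.859, σ = 33.508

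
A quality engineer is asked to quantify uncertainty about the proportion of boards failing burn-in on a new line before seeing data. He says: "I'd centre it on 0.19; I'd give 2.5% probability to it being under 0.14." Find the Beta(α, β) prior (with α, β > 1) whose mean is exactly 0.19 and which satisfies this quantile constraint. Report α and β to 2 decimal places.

With mean 0.19 fixed, write α = 0.19s, β = 0.81s where s = α+β.
Need P(θ < 0.14) = 0.025 under Beta(0.19s, 0.81s). Normal approximation: (q−m)/√(m(1−m)/s) ≈ z_{0.025} = -1.96, so s ≈ 0.19·0.81·(-1.96)²/(0.14−0.19)² = 236.5.
At s = 236.5: P(θ<0.14) ≈ 0.019. Adjusting to match 0.025 gives s ≈ 210.27.
So α = 0.19·210.27 ≈ 39.95, β = 0.81·210.27 ≈ 170.32.

α ≈ 39.95, β ≈ 170.32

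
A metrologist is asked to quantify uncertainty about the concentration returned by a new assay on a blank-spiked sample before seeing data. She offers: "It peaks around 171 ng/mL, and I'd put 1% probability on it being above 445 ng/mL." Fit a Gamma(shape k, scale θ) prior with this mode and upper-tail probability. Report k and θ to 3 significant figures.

k ≈ 6.09, θ ≈ 33.6

Gamma(k,θ) with k>1 has mode (k−1)θ, so θ = 171/(k−1).
Need P(X < 445) = 0.99 with θ tied to k this way. Start at k = 2, θ = 171: P(X<445) ≈ 0.733.
Too low — raise k to concentrate. Iterating converges to k ≈ 6.09.
Then θ = 171/(6.09−1) ≈ 33.6.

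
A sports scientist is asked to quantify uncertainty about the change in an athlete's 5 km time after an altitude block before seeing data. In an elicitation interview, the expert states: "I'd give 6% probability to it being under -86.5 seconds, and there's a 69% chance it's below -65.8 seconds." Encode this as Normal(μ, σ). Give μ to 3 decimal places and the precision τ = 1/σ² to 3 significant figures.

For Normal(μ,σ), the p-quantile is μ + z_p·σ. Here z_{0.06} = -1.555, z_{0.69} = 0.4959.
So -86.5 = μ − 1.555σ and -65.8 = μ + 0.4959σ.
Subtracting: σ = (-65.8 − -86.5)/(0.4959 − (-1.555)) = 10.094.
Then μ = -86.5 − (-1.555)·10.094 = -70.805.
Precision τ = 1/σ² = 1/10.09² = 0.00981.

μ = -70.805, τ = 0.00981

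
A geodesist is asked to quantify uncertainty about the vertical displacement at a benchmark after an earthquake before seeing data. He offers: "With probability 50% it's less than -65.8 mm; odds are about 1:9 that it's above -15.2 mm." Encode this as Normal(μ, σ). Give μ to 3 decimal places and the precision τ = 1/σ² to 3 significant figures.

The p-quantile of Normal(μ,σ) is μ + z_p·σ, with z_{0.5} = 0 and z_{0.9} = 1.282.
Eliminate σ: μ = (z₂·x₁ − z₁·x₂)/(z₂ − z₁) = (1.282·-65.8 − (0)·-15.2)/1.282 = -65.800.
Then σ = (x₂ − x₁)/(z₂ − z₁) = (-15.2 − -65.8)/1.282 = 39.483.
Precision τ = 1/σ² = 1/39.48² = 0.000641.

μ = -65.800, τ = 0.000641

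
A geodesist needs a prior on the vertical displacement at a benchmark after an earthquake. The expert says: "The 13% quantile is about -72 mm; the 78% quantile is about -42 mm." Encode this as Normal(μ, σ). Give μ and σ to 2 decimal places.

For Normal(μ,σ), the p-quantile is μ + z_p·σ. Here z_{0.13} = -1.126, z_{0.78} = 0.7722.
So -72 = μ − 1.126σ and -42 = μ + 0.7722σ.
Subtracting: σ = (-42 − -72)/(0.7722 − (-1.126)) = 15.80.
Then μ = -72 − (-1.126)·15.80 = -54.20.

μ = -54.20, σ = 15.80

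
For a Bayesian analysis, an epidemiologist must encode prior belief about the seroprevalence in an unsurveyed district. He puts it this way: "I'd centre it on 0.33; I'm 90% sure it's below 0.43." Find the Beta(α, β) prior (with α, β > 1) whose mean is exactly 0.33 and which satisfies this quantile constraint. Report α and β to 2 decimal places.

With mean 0.33 fixed, write α = 0.33s, β = 0.67s where s = α+β.
Need P(θ < 0.43) = 0.9 under Beta(0.33s, 0.67s). Normal approximation: (q−m)/√(m(1−m)/s) ≈ z_{0.9} = 1.28, so s ≈ 0.33·0.67·(1.28)²/(0.43−0.33)² = 36.3.
At s = 36.3: P(θ<0.43) ≈ 0.897. Adjusting to match 0.9 gives s ≈ 37.34.
So α = 0.33·37.34 ≈ 12.32, β = 0.67·37.34 ≈ 25.02.

α ≈ 12.32, β ≈ 25.02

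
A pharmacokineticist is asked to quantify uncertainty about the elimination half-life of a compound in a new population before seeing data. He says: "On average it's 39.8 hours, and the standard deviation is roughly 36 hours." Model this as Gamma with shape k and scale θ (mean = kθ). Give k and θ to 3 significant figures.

k ≈ 1.22, θ ≈ 32.6

For Gamma(k, scale θ): mean = kθ, variance = kθ², so CV = 1/√k.
CV = SD/mean = 36/39.8 = 0.9045, hence k = 1/CV² = 1.22.
Then θ = mean/k = 39.8/1.22 = 32.6.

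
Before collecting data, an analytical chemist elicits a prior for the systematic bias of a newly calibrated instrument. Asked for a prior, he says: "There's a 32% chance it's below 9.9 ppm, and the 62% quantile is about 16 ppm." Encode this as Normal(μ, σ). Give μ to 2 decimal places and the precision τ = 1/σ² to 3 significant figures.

μ = 13.59, τ = 0.0161

For Normal(μ,σ), the p-quantile is μ + z_p·σ. Here z_{0.32} = -0.4677, z_{0.62} = 0.3055.
So 9.9 = μ − 0.4677σ and 16 = μ + 0.3055σ.
Subtracting: σ = (16 − 9.9)/(0.3055 − (-0.4677)) = 7.89.
Then μ = 9.9 − (-0.4677)·7.89 = 13.59.
Precision τ = 1/σ² = 1/7.889² = 0.0161.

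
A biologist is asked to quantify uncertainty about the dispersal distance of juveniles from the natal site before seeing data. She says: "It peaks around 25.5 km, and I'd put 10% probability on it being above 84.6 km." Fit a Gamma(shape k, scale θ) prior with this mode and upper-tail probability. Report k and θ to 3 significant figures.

Gamma(k,θ) with k>1 has mode (k−1)θ, so θ = 25.5/(k−1).
Need P(X < 84.6) = 0.9 with θ tied to k this way. Start at k = 2, θ = 25.5: P(X<84.6) ≈ 0.844.
Too low — raise k to concentrate. Iterating converges to k ≈ 2.31.
Then θ = 25.5/(2.31−1) ≈ 19.5.

k ≈ 2.31, θ ≈ 19.5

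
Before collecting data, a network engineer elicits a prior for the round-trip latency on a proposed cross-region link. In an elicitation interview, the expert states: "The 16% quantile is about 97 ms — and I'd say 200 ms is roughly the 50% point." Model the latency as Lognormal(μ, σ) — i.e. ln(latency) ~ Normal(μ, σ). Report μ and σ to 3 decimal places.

If T ~ Lognormal(μ,σ) then ln T ~ Normal(μ,σ), so the p-quantile of ln T is μ + z_p·σ.
ln(97) = 4.575 and ln(200) = 5.298; z_{0.16} = -0.9945, z_{0.5} = 0.
σ = (5.298 − 4.575)/(0 − (-0.9945)) = 0.728.
μ = 4.575 − (-0.9945)·0.728 = 5.298.

μ ≈ 5.298, σ ≈ 0.728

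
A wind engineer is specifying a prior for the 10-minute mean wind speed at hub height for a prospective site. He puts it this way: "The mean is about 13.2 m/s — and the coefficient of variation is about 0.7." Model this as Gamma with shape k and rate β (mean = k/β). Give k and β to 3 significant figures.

k ≈ 2.04, β ≈ 0.155

For Gamma(k, rate β): mean = k/β, variance = k/β², so CV = 1/√k.
CV = 0.7, hence k = 1/CV² = 2.04.
Then β = k/mean = 2.04/13.2 = 0.155.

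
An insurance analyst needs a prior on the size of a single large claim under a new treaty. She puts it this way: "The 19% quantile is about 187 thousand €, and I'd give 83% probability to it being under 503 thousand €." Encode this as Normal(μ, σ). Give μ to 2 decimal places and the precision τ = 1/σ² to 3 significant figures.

The p-quantile of Normal(μ,σ) is μ + z_p·σ, with z_{0.19} = -0.8779 and z_{0.83} = 0.9542.
Eliminate σ: μ = (z₂·x₁ − z₁·x₂)/(z₂ − z₁) = (0.9542·187 − (-0.8779)·503)/1.832 = 338.42.
Then σ = (x₂ − x₁)/(z₂ − z₁) = (503 − 187)/1.832 = 172.48.
Precision τ = 1/σ² = 1/172.5² = 3.36e-05.

μ = 338.42, τ = 3.36e-05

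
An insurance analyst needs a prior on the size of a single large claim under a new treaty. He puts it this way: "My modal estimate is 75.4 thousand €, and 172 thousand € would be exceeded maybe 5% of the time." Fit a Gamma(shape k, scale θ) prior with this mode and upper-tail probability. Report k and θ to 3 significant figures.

Gamma(k,θ) with k>1 has mode (k−1)θ, so θ = 75.4/(k−1).
Need P(X < 172) = 0.95 with θ tied to k this way. Start at k = 2, θ = 75.4: P(X<172) ≈ 0.665.
Too low — raise k to concentrate. Iterating converges to k ≈ 5.03.
Then θ = 75.4/(5.03−1) ≈ 18.7.

k ≈ 5.03, θ ≈ 18.7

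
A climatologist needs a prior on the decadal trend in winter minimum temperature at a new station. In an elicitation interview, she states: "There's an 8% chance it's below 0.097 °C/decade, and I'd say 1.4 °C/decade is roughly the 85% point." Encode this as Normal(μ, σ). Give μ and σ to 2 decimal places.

For Normal(μ,σ), the p-quantile is μ + z_p·σ. Here z_{0.08} = -1.405, z_{0.85} = 1.036.
So 0.097 = μ − 1.405σ and 1.4 = μ + 1.036σ.
Subtracting: σ = (1.4 − 0.097)/(1.036 − (-1.405)) = 0.53.
Then μ = 0.097 − (-1.405)·0.53 = 0.85.

μ = 0.85, σ = 0.53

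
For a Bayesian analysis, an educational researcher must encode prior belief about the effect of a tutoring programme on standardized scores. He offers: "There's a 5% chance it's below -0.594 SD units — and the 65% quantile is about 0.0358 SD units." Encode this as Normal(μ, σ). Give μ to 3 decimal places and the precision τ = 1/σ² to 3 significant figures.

The p-quantile of Normal(μ,σ) is μ + z_p·σ, with z_{0.05} = -1.645 and z_{0.65} = 0.3853.
Eliminate σ: μ = (z₂·x₁ − z₁·x₂)/(z₂ − z₁) = (0.3853·-0.594 − (-1.645)·0.0358)/2.03 = -0.084.
Then σ = (x₂ − x₁)/(z₂ − z₁) = (0.0358 − -0.594)/2.03 = 0.310.
Precision τ = 1/σ² = 1/0.3102² = 10.4.

μ = -0.084, τ = 10.4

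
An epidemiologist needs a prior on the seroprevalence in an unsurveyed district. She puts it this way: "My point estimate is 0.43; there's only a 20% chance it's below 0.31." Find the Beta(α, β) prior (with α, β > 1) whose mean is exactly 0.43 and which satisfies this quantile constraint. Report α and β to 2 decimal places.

With mean 0.43 fixed, write α = 0.43s, β = 0.57s where s = α+β.
Need P(θ < 0.31) = 0.2 under Beta(0.43s, 0.57s). Normal approximation: (q−m)/√(m(1−m)/s) ≈ z_{0.2} = -0.842, so s ≈ 0.43·0.57·(-0.842)²/(0.31−0.43)² = 12.1.
At s = 12.1: P(θ<0.31) ≈ 0.203. Adjusting to match 0.2 gives s ≈ 12.35.
So α = 0.43·12.35 ≈ 5.31, β = 0.57·12.35 ≈ 7.04.

α ≈ 5.31, β ≈ 7.04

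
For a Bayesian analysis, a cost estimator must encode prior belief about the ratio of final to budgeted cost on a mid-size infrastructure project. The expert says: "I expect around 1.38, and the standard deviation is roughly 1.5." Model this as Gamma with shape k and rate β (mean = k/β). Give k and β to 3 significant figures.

k ≈ 0.846, β ≈ 0.613

For Gamma(k, rate β): mean = k/β, variance = k/β², so CV = 1/√k.
CV = SD/mean = 1.5/1.38 = 1.087, hence k = 1/CV² = 0.846.
Then β = k/mean = 0.846/1.38 = 0.613.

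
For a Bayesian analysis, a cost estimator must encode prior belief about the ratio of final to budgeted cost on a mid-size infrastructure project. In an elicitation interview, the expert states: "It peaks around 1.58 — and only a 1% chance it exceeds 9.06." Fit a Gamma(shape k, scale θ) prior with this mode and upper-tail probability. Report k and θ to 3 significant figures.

k ≈ 2.23, θ ≈ 1.28

Gamma(k,θ) with k>1 has mode (k−1)θ, so θ = 1.58/(k−1).
Need P(X < 9.06) = 0.99 with θ tied to k this way. Start at k = 2, θ = 1.58: P(X<9.06) ≈ 0.978.
Too low — raise k to concentrate. Iterating converges to k ≈ 2.23.
Then θ = 1.58/(2.23−1) ≈ 1.28.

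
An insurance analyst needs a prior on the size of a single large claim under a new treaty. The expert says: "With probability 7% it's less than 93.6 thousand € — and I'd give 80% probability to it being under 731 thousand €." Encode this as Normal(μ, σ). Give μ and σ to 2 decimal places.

The p-quantile of Normal(μ,σ) is μ + z_p·σ, with z_{0.07} = -1.476 and z_{0.8} = 0.8416.
Eliminate σ: μ = (z₂·x₁ − z₁·x₂)/(z₂ − z₁) = (0.8416·93.6 − (-1.476)·731)/2.317 = 499.51.
Then σ = (x₂ − x₁)/(z₂ − z₁) = (731 − 93.6)/2.317 = 275.05.

μ = 499.51, σ = 275.05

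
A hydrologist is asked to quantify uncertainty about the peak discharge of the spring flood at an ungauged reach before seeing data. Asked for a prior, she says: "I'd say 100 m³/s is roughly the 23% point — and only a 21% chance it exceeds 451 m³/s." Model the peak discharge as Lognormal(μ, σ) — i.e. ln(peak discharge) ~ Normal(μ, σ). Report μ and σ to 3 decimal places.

μ ≈ 5.325, σ ≈ 0.975

If T ~ Lognormal(μ,σ) then ln T ~ Normal(μ,σ), so the p-quantile of ln T is μ + z_p·σ.
ln(100) = 4.605 and ln(451) = 6.111; z_{0.23} = -0.7388, z_{0.79} = 0.8064.
σ = (6.111 − 4.605)/(0.8064 − (-0.7388)) = 0.975.
μ = 4.605 − (-0.7388)·0.975 = 5.325.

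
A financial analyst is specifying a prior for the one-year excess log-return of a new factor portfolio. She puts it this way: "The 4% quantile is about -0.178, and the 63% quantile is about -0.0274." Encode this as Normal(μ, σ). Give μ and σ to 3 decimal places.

The p-quantile of Normal(μ,σ) is μ + z_p·σ, with z_{0.04} = -1.751 and z_{0.63} = 0.3319.
Eliminate σ: μ = (z₂·x₁ − z₁·x₂)/(z₂ − z₁) = (0.3319·-0.178 − (-1.751)·-0.0274)/2.083 = -0.051.
Then σ = (x₂ − x₁)/(z₂ − z₁) = (-0.0274 − -0.178)/2.083 = 0.072.

μ = -0.051, σ = 0.072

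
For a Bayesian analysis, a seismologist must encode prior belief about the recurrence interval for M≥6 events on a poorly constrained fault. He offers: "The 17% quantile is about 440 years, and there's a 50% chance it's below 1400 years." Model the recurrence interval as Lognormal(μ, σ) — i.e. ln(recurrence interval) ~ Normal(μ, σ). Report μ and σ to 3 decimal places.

μ ≈ 7.244, σ ≈ 1.213

If T ~ Lognormal(μ,σ) then ln T ~ Normal(μ,σ), so the p-quantile of ln T is μ + z_p·σ.
ln(440) = 6.087 and ln(1400) = 7.244; z_{0.17} = -0.9542, z_{0.5} = 0.
σ = (7.244 − 6.087)/(0 − (-0.9542)) = 1.213.
μ = 6.087 − (-0.9542)·1.213 = 7.244.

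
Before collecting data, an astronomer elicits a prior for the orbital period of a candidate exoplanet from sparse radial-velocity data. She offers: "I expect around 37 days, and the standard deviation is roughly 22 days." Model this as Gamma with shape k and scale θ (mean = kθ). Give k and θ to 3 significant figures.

k ≈ 2.83, θ ≈ 13.1

For Gamma(k, scale θ): mean = kθ, variance = kθ², so CV = 1/√k.
CV = SD/mean = 22/37 = 0.5946, hence k = 1/CV² = 2.83.
Then θ = mean/k = 37/2.83 = 13.1.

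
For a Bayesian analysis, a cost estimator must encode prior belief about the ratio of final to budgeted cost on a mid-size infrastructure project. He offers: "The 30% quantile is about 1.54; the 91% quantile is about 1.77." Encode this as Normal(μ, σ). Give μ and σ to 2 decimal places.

μ = 1.60, σ = 0.12

For Normal(μ,σ), the p-quantile is μ + z_p·σ. Here z_{0.3} = -0.5244, z_{0.91} = 1.341.
So 1.54 = μ − 0.5244σ and 1.77 = μ + 1.341σ.
Subtracting: σ = (1.77 − 1.54)/(1.341 − (-0.5244)) = 0.12.
Then μ = 1.54 − (-0.5244)·0.12 = 1.60.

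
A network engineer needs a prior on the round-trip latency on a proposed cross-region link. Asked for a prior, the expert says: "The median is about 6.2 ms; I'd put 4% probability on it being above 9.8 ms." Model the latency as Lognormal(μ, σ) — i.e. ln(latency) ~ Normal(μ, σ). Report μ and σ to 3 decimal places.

If T ~ Lognormal(μ,σ) then ln T ~ Normal(μ,σ), so the p-quantile of ln T is μ + z_p·σ.
ln(6.2) = 1.825 and ln(9.8) = 2.282; z_{0.5} = 0, z_{0.96} = 1.751.
σ = (2.282 − 1.825)/(1.751 − (0)) = 0.262.
μ = 1.825 − (0)·0.262 = 1.825.

μ ≈ 1.825, σ ≈ 0.262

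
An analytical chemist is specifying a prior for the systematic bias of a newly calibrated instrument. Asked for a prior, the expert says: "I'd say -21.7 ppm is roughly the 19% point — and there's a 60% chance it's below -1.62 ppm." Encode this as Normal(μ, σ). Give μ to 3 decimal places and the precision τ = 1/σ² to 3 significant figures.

The p-quantile of Normal(μ,σ) is μ + z_p·σ, with z_{0.19} = -0.8779 and z_{0.6} = 0.2533.
Eliminate σ: μ = (z₂·x₁ − z₁·x₂)/(z₂ − z₁) = (0.2533·-21.7 − (-0.8779)·-1.62)/1.131 = -6.117.
Then σ = (x₂ − x₁)/(z₂ − z₁) = (-1.62 − -21.7)/1.131 = 17.750.
Precision τ = 1/σ² = 1/17.75² = 0.00317.

μ = -6.117, τ = 0.00317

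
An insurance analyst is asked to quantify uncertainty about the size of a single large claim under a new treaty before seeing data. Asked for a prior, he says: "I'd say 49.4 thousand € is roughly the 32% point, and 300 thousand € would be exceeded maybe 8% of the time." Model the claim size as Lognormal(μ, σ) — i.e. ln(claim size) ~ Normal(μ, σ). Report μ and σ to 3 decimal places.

If T ~ Lognormal(μ,σ) then ln T ~ Normal(μ,σ), so the p-quantile of ln T is μ + z_p·σ.
ln(49.4) = 3.9 and ln(300) = 5.704; z_{0.32} = -0.4677, z_{0.92} = 1.405.
σ = (5.704 − 3.9)/(1.405 − (-0.4677)) = 0.963.
μ = 3.9 − (-0.4677)·0.963 = 4.350.

μ ≈ 4.350, σ ≈ 0.963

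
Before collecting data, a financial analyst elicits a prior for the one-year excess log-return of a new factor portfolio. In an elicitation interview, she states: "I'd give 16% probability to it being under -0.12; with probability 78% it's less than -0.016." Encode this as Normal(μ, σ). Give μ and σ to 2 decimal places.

μ = -0.06, σ = 0.06

For Normal(μ,σ), the p-quantile is μ + z_p·σ. Here z_{0.16} = -0.9945, z_{0.78} = 0.7722.
So -0.12 = μ − 0.9945σ and -0.016 = μ + 0.7722σ.
Subtracting: σ = (-0.016 − -0.12)/(0.7722 − (-0.9945)) = 0.06.
Then μ = -0.12 − (-0.9945)·0.06 = -0.06.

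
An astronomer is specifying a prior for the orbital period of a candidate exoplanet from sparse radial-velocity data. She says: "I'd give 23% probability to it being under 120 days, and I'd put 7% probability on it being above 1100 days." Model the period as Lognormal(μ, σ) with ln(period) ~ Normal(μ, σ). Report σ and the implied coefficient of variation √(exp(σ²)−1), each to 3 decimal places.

σ ≈ 1.000, CV ≈ 1.312

If T ~ Lognormal(μ,σ) then ln T ~ Normal(μ,σ), so the p-quantile of ln T is μ + z_p·σ.
ln(120) = 4.787 and ln(1100) = 7.003; z_{0.23} = -0.7388, z_{0.93} = 1.476.
σ = (7.003 − 4.787)/(1.476 − (-0.7388)) = 1.000.
μ = 4.787 − (-0.7388)·1.000 = 5.527.
CV = √(exp(σ²)−1) = √(exp(1.0008)−1) = 1.312.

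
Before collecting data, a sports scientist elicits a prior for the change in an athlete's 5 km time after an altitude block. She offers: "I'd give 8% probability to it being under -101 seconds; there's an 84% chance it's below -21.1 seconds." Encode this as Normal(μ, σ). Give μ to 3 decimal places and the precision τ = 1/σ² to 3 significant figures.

μ = -54.214, τ = 0.000902

For Normal(μ,σ), the p-quantile is μ + z_p·σ. Here z_{0.08} = -1.405, z_{0.84} = 0.9945.
So -101 = μ − 1.405σ and -21.1 = μ + 0.9945σ.
Subtracting: σ = (-21.1 − -101)/(0.9945 − (-1.405)) = 33.298.
Then μ = -101 − (-1.405)·33.298 = -54.214.
Precision τ = 1/σ² = 1/33.3² = 0.000902.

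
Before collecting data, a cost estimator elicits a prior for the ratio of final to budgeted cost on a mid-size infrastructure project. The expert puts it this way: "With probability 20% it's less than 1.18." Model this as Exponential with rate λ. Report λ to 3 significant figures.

P(T < 1.18) = 1 − e^(−λ·1.18) = 0.2, so λ = −ln(1−0.2)/1.18 = −ln(0.8)/1.18 = 0.189.

λ ≈ 0.189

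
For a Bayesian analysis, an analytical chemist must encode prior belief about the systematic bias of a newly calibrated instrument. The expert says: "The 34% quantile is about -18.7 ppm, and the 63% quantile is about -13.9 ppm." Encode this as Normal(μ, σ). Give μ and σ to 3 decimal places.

For Normal(μ,σ), the p-quantile is μ + z_p·σ. Here z_{0.34} = -0.4125, z_{0.63} = 0.3319.
So -18.7 = μ − 0.4125σ and -13.9 = μ + 0.3319σ.
Subtracting: σ = (-13.9 − -18.7)/(0.3319 − (-0.4125)) = 6.449.
Then μ = -18.7 − (-0.4125)·6.449 = -16.040.

μ = -16.040, σ = 6.449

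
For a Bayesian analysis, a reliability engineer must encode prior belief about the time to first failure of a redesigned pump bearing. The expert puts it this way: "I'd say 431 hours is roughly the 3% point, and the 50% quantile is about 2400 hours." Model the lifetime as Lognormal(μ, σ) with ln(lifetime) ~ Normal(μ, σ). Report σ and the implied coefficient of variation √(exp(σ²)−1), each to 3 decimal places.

σ ≈ 0.913, CV ≈ 1.141

If T ~ Lognormal(μ,σ) then ln T ~ Normal(μ,σ), so the p-quantile of ln T is μ + z_p·σ.
ln(431) = 6.066 and ln(2400) = 7.783; z_{0.03} = -1.881, z_{0.5} = 0.
σ = (7.783 − 6.066)/(0 − (-1.881)) = 0.913.
μ = 6.066 − (-1.881)·0.913 = 7.783.
CV = √(exp(σ²)−1) = √(exp(0.8335)−1) = 1.141.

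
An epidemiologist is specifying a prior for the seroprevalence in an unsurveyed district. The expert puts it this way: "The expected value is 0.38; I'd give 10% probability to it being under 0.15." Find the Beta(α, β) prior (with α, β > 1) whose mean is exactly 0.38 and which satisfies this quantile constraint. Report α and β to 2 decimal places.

α ≈ 2.37, β ≈ 3.87

With mean 0.38 fixed, write α = 0.38s, β = 0.62s where s = α+β.
Need P(θ < 0.15) = 0.1 under Beta(0.38s, 0.62s). Normal approximation: (q−m)/√(m(1−m)/s) ≈ z_{0.1} = -1.28, so s ≈ 0.38·0.62·(-1.28)²/(0.15−0.38)² = 7.3.
At s = 7.3: P(θ<0.15) ≈ 0.080. Adjusting to match 0.1 gives s ≈ 6.23.
So α = 0.38·6.23 ≈ 2.37, β = 0.62·6.23 ≈ 3.87.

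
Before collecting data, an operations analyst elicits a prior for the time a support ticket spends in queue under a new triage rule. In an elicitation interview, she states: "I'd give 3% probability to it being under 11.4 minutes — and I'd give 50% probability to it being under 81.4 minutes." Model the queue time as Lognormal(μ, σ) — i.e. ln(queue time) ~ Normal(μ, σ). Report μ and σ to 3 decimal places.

If T ~ Lognormal(μ,σ) then ln T ~ Normal(μ,σ), so the p-quantile of ln T is μ + z_p·σ.
ln(11.4) = 2.434 and ln(81.4) = 4.399; z_{0.03} = -1.881, z_{0.5} = 0.
σ = (4.399 − 2.434)/(0 − (-1.881)) = 1.045.
μ = 2.434 − (-1.881)·1.045 = 4.399.

μ ≈ 4.399, σ ≈ 1.045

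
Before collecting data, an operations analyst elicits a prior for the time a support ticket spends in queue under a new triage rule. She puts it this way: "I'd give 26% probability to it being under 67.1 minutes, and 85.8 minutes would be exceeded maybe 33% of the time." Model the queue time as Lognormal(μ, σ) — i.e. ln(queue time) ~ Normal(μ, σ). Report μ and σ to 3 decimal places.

μ ≈ 4.352, σ ≈ 0.227

If T ~ Lognormal(μ,σ) then ln T ~ Normal(μ,σ), so the p-quantile of ln T is μ + z_p·σ.
ln(67.1) = 4.206 and ln(85.8) = 4.452; z_{0.26} = -0.6433, z_{0.67} = 0.4399.
σ = (4.452 − 4.206)/(0.4399 − (-0.6433)) = 0.227.
μ = 4.206 − (-0.6433)·0.227 = 4.352.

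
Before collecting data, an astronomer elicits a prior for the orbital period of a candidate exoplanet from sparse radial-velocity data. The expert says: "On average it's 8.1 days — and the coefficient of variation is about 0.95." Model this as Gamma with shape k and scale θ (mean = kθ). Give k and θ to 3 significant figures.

k ≈ 1.11, θ ≈ 7.31

For Gamma(k, scale θ): mean = kθ, variance = kθ², so CV = 1/√k.
CV = 0.95, hence k = 1/CV² = 1.11.
Then θ = mean/k = 8.1/1.11 = 7.31.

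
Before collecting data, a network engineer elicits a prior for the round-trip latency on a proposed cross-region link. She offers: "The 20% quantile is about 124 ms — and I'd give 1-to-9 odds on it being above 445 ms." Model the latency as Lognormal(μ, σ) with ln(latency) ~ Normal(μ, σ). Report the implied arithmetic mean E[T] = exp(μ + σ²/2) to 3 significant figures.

E[T] ≈ 247 ms

If T ~ Lognormal(μ,σ) then ln T ~ Normal(μ,σ), so the p-quantile of ln T is μ + z_p·σ.
ln(124) = 4.82 and ln(445) = 6.098; z_{0.2} = -0.8416, z_{0.9} = 1.282.
σ = (6.098 − 4.82)/(1.282 − (-0.8416)) = 0.602.
μ = 4.82 − (-0.8416)·0.602 = 5.327.
E[T] = exp(μ + σ²/2) = exp(5.327 + 0.1811) = 247 ms.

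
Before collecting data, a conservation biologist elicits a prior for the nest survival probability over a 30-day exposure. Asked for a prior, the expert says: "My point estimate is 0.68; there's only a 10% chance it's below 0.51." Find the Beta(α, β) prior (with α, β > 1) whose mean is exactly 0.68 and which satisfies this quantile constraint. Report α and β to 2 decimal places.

α ≈ 8.74, β ≈ 4.11

With mean 0.68 fixed, write α = 0.68s, β = 0.32s where s = α+β.
Need P(θ < 0.51) = 0.1 under Beta(0.68s, 0.32s). Normal approximation: (q−m)/√(m(1−m)/s) ≈ z_{0.1} = -1.28, so s ≈ 0.68·0.32·(-1.28)²/(0.51−0.68)² = 12.4.
At s = 12.4: P(θ<0.51) ≈ 0.104. Adjusting to match 0.1 gives s ≈ 12.85.
So α = 0.68·12.85 ≈ 8.74, β = 0.32·12.85 ≈ 4.11.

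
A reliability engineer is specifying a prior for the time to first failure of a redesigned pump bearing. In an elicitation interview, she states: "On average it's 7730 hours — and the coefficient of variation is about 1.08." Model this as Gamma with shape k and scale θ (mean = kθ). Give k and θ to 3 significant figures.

For Gamma(k, scale θ): mean = kθ, variance = kθ², so CV = 1/√k.
CV = 1.08, hence k = 1/CV² = 0.857.
Then θ = mean/k = 7730/0.857 = 9020.

k ≈ 0.857, θ ≈ 9020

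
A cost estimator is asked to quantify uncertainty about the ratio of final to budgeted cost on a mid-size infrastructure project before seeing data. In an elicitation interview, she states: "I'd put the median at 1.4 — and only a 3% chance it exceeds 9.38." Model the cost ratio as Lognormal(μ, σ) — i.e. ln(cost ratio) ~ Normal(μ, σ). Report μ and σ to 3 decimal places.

μ ≈ 0.336, σ ≈ 1.011

If T ~ Lognormal(μ,σ) then ln T ~ Normal(μ,σ), so the p-quantile of ln T is μ + z_p·σ.
ln(1.4) = 0.3365 and ln(9.38) = 2.239; z_{0.5} = 0, z_{0.97} = 1.881.
σ = (2.239 − 0.3365)/(1.881 − (0)) = 1.011.
μ = 0.3365 − (0)·1.011 = 0.336.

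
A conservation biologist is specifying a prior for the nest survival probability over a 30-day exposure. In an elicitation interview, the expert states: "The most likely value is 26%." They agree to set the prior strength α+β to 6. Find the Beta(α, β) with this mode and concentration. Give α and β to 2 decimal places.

α = 2.04, β = 3.96

For α,β > 1 the Beta mode is (α−1)/(α+β−2). With α+β = 6, the mode is (α−1)/4.
Set (α−1)/4 = 0.26 → α = 1 + 0.26·4 = 2.04.
β = 6 − α = 3.96.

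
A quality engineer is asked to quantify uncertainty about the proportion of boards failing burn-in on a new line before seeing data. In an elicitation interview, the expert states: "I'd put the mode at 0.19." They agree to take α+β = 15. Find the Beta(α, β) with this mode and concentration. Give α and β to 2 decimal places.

α = 3.47, β = 11.53

For α,β > 1 the Beta mode is (α−1)/(α+β−2). With α+β = 15, the mode is (α−1)/13.
Set (α−1)/13 = 0.19 → α = 1 + 0.19·13 = 3.47.
β = 15 − α = 11.53.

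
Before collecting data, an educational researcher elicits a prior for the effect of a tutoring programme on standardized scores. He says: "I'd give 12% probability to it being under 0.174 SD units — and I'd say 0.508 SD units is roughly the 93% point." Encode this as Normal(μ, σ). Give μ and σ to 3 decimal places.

μ = 0.322, σ = 0.126

The p-quantile of Normal(μ,σ) is μ + z_p·σ, with z_{0.12} = -1.175 and z_{0.93} = 1.476.
Eliminate σ: μ = (z₂·x₁ − z₁·x₂)/(z₂ − z₁) = (1.476·0.174 − (-1.175)·0.508)/2.651 = 0.322.
Then σ = (x₂ − x₁)/(z₂ − z₁) = (0.508 − 0.174)/2.651 = 0.126.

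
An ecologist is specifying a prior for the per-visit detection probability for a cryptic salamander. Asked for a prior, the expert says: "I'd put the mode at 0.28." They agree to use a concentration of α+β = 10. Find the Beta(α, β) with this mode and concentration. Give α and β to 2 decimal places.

For α,β > 1 the Beta mode is (α−1)/(α+β−2). With α+β = 10, the mode is (α−1)/8.
Set (α−1)/8 = 0.28 → α = 1 + 0.28·8 = 3.24.
β = 10 − α = 6.76.

α = 3.24, β = 6.76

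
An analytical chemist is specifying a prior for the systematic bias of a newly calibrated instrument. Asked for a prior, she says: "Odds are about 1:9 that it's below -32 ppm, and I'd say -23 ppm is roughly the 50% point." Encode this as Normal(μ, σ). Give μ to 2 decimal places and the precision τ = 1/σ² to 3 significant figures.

μ = -23.00, τ = 0.0203

The p-quantile of Normal(μ,σ) is μ + z_p·σ, with z_{0.1} = -1.282 and z_{0.5} = 0.
Eliminate σ: μ = (z₂·x₁ − z₁·x₂)/(z₂ − z₁) = (0·-32 − (-1.282)·-23)/1.282 = -23.00.
Then σ = (x₂ − x₁)/(z₂ − z₁) = (-23 − -32)/1.282 = 7.02.
Precision τ = 1/σ² = 1/7.023² = 0.0203.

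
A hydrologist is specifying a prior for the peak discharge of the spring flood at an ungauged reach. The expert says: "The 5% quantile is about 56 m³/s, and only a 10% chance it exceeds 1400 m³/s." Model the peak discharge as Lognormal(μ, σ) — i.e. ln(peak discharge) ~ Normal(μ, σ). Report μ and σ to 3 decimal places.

If T ~ Lognormal(μ,σ) then ln T ~ Normal(μ,σ), so the p-quantile of ln T is μ + z_p·σ.
ln(56) = 4.025 and ln(1400) = 7.244; z_{0.05} = -1.645, z_{0.9} = 1.282.
σ = (7.244 − 4.025)/(1.282 − (-1.645)) = 1.100.
μ = 4.025 − (-1.645)·1.100 = 5.835.

μ ≈ 5.835, σ ≈ 1.100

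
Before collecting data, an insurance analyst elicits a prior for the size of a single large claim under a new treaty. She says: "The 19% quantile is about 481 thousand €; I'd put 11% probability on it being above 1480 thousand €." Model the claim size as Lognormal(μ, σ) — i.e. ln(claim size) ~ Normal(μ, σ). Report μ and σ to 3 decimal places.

If T ~ Lognormal(μ,σ) then ln T ~ Normal(μ,σ), so the p-quantile of ln T is μ + z_p·σ.
ln(481) = 6.176 and ln(1480) = 7.3; z_{0.19} = -0.8779, z_{0.89} = 1.227.
σ = (7.3 − 6.176)/(1.227 − (-0.8779)) = 0.534.
μ = 6.176 − (-0.8779)·0.534 = 6.645.

μ ≈ 6.645, σ ≈ 0.534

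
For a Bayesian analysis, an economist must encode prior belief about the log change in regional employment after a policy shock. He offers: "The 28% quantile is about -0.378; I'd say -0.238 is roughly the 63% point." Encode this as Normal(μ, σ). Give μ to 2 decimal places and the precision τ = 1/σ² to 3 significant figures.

For Normal(μ,σ), the p-quantile is μ + z_p·σ. Here z_{0.28} = -0.5828, z_{0.63} = 0.3319.
So -0.378 = μ − 0.5828σ and -0.238 = μ + 0.3319σ.
Subtracting: σ = (-0.238 − -0.378)/(0.3319 − (-0.5828)) = 0.15.
Then μ = -0.378 − (-0.5828)·0.15 = -0.29.
Precision τ = 1/σ² = 1/0.1531² = 42.7.

μ = -0.29, τ = 42.7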